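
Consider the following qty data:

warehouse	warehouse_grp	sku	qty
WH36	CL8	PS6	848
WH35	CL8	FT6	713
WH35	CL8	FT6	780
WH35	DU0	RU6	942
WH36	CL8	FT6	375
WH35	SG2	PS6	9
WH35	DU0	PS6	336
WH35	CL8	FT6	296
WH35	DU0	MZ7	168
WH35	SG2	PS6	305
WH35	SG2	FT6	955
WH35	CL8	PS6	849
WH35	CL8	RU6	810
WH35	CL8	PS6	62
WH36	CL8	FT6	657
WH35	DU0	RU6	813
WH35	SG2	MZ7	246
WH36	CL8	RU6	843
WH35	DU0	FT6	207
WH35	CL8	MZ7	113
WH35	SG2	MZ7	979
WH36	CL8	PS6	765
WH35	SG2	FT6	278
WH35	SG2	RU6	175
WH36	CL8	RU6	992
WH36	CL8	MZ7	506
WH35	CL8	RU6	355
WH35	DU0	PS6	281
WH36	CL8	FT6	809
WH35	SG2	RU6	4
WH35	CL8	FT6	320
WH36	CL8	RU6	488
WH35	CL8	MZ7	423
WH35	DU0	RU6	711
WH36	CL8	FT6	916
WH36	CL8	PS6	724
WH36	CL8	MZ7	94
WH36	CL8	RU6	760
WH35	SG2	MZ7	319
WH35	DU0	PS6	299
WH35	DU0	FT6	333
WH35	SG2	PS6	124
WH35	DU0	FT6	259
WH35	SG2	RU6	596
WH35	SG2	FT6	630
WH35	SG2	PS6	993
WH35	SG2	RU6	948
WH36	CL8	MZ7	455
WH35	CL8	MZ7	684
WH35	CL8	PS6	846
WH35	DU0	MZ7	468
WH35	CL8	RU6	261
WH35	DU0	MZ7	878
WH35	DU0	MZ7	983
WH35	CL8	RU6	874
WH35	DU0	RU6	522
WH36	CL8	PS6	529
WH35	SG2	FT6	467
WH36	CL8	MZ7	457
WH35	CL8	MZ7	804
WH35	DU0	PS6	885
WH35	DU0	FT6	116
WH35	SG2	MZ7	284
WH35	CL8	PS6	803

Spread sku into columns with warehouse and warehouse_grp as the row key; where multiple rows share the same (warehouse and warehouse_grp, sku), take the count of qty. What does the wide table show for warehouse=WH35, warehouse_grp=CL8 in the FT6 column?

Rows with warehouse=WH35, warehouse_grp=CL8 and sku=FT6: qty values are 713, 780, 296, 320.
4 rows match — count = 4.

4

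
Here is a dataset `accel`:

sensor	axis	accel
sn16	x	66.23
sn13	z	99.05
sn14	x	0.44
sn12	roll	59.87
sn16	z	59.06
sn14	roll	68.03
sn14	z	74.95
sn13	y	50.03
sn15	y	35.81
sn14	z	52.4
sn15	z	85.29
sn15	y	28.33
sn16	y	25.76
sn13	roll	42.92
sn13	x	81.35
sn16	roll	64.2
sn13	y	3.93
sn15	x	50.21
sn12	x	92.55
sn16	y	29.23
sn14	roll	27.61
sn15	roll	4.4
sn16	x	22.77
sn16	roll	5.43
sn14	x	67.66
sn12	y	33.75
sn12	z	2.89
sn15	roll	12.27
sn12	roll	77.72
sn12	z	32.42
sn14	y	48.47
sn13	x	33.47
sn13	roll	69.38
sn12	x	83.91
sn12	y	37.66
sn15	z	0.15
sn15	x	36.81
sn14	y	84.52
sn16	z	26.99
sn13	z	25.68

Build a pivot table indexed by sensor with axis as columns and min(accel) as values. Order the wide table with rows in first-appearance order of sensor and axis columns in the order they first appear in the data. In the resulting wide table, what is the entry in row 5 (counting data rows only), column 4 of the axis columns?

With rows in first-appearance order of sensor, row 5 is sensor=sn15. axis columns in first-appearance order: x, z, roll, y; column 4 is y.
Long rows with sensor=sn15, axis=y: min(35.81, 28.33) = 28.33.

28.33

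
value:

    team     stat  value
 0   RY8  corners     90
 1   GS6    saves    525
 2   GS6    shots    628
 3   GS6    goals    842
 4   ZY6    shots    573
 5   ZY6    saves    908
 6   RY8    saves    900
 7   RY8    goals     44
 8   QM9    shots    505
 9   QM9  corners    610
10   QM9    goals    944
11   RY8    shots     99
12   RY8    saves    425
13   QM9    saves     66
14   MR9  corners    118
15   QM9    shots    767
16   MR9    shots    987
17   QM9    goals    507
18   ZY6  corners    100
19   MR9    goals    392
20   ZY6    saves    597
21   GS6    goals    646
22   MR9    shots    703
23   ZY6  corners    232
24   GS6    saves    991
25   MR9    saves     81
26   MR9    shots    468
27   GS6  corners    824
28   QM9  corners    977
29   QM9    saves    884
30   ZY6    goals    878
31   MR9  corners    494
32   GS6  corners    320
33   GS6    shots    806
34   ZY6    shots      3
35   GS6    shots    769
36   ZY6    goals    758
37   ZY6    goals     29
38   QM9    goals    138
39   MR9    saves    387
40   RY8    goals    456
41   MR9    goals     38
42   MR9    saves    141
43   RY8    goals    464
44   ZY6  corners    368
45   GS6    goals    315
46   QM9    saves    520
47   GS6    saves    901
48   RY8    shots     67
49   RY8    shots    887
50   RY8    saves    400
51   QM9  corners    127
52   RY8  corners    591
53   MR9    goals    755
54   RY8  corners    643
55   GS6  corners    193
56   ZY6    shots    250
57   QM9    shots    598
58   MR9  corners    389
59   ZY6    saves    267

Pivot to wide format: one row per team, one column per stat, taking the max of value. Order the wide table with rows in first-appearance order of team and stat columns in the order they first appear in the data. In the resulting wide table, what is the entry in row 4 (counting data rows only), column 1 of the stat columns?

977

With rows in first-appearance order of team, row 4 is team=QM9. stat columns in first-appearance order: corners, saves, shots, goals; column 1 is corners.
Long rows with team=QM9, stat=corners: max(610, 977, 127) = 977.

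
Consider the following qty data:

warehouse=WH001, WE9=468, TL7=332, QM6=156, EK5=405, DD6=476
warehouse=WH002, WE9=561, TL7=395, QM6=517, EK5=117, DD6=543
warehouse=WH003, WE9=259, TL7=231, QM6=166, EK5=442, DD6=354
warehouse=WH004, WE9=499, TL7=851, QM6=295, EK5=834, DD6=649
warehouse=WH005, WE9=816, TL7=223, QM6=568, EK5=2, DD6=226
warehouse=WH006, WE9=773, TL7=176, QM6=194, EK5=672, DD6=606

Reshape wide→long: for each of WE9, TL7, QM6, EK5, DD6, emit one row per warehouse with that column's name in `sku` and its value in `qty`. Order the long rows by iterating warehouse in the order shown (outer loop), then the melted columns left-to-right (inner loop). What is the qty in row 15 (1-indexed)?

30 rows total (6 × 5). Row 15: index ⌊(15-1)/5⌋ = 2 into warehouse → WH003; (15-1) mod 5 = 4 into the melted columns → DD6.
So row 15 is (WH003, DD6, 354); qty = 354.

354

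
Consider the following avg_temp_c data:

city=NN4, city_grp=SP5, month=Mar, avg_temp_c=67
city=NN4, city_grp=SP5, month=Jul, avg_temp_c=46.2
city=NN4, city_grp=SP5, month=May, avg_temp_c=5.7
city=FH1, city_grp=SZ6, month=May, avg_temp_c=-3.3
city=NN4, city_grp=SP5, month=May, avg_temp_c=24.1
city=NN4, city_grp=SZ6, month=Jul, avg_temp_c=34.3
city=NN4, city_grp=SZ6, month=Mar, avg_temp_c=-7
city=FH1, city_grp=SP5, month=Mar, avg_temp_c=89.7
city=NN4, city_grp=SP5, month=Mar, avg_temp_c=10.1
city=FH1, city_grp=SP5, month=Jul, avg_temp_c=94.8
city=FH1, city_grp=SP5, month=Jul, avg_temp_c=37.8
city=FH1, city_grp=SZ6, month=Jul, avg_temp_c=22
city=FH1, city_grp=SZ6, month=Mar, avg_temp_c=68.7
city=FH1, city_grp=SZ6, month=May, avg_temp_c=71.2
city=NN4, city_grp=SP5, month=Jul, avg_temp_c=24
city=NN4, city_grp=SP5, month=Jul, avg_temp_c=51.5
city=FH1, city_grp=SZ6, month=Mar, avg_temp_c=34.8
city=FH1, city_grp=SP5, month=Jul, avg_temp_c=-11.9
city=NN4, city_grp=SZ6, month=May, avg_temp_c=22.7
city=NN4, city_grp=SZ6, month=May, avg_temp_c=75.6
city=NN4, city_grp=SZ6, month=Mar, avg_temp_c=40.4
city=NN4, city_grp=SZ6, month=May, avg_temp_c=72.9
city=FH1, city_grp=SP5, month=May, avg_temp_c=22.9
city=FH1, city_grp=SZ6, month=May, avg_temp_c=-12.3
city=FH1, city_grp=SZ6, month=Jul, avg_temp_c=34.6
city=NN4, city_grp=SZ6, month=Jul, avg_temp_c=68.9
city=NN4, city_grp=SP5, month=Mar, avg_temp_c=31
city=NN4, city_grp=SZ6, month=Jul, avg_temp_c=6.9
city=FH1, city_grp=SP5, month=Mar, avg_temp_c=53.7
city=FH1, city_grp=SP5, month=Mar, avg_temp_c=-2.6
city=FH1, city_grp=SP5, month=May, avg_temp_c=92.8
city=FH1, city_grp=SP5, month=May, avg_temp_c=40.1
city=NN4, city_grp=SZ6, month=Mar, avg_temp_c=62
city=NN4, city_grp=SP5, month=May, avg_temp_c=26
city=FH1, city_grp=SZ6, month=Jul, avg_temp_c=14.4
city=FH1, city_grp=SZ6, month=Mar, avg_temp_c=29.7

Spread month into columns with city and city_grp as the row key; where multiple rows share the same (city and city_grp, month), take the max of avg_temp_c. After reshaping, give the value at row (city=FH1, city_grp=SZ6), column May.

71.2

Rows with city=FH1, city_grp=SZ6 and month=May: avg_temp_c values are -3.3, 71.2, -12.3.
max(-3.3, 71.2, -12.3) = 71.2.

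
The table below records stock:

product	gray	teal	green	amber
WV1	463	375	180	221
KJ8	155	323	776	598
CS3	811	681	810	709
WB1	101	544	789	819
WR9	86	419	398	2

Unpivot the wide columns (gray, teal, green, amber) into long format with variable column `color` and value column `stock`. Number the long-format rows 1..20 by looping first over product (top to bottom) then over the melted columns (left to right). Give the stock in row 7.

776

20 rows total (5 × 4). Row 7: index ⌊(7-1)/4⌋ = 1 into product → KJ8; (7-1) mod 4 = 2 into the melted columns → green.
So row 7 is (KJ8, green, 776); stock = 776.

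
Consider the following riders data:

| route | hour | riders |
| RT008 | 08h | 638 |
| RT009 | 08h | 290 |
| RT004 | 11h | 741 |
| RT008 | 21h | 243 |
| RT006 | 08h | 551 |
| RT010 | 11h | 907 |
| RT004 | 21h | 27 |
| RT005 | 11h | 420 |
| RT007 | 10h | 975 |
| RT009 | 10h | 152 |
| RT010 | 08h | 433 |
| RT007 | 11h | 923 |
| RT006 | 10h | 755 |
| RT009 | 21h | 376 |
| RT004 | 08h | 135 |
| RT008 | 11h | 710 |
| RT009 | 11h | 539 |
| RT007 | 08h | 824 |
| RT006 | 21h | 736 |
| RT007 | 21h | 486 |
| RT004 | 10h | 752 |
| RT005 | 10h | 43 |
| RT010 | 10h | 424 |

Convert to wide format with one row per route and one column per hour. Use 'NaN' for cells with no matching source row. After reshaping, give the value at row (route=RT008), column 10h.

No long-format row has route=RT008 and hour=10h, so the cell is NaN.

NaN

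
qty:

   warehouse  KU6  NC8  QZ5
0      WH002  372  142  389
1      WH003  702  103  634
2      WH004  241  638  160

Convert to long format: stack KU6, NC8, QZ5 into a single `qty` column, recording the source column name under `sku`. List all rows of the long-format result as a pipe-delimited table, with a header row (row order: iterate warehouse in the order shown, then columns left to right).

Each (warehouse, column) pair becomes one row: 3 × 3 = 9 rows.
For example, (WH002, KU6) → qty=372.

| warehouse | sku | qty |
| WH002 | KU6 | 372 |
| WH002 | NC8 | 142 |
| WH002 | QZ5 | 389 |
| WH003 | KU6 | 702 |
| WH003 | NC8 | 103 |
| WH003 | QZ5 | 634 |
| WH004 | KU6 | 241 |
| WH004 | NC8 | 638 |
| WH004 | QZ5 | 160 |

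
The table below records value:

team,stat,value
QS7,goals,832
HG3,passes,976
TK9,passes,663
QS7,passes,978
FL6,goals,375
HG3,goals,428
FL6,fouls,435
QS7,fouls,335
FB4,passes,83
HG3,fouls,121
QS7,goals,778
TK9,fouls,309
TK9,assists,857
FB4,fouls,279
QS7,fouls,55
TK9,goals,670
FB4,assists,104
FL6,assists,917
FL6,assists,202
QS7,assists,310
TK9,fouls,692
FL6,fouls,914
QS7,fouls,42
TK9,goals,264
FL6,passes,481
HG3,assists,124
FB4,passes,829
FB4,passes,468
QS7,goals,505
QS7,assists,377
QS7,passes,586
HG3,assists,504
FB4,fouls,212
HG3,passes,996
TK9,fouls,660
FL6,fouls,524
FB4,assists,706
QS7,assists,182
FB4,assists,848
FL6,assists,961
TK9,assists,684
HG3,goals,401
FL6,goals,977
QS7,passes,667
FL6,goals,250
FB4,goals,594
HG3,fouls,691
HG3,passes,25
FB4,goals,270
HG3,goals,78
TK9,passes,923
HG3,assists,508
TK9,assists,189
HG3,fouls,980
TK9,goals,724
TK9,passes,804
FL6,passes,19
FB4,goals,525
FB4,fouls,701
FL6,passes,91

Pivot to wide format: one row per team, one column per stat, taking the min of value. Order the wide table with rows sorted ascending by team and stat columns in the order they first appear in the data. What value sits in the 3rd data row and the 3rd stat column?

121

With rows sorted ascending by team, row 3 is team=HG3. stat columns in first-appearance order: goals, passes, fouls, assists; column 3 is fouls.
Long rows with team=HG3, stat=fouls: min(121, 691, 980) = 121.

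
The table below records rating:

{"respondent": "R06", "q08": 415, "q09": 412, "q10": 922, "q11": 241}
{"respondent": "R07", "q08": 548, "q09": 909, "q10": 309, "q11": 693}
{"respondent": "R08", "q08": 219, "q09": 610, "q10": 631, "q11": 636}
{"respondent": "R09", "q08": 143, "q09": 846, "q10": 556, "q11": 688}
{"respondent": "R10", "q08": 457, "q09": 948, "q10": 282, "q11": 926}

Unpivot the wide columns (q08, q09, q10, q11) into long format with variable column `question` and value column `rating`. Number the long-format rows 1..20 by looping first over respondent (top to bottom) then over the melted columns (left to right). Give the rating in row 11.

631

20 rows total (5 × 4). Row 11: index ⌊(11-1)/4⌋ = 2 into respondent → R08; (11-1) mod 4 = 2 into the melted columns → q10.
So row 11 is (R08, q10, 631); rating = 631.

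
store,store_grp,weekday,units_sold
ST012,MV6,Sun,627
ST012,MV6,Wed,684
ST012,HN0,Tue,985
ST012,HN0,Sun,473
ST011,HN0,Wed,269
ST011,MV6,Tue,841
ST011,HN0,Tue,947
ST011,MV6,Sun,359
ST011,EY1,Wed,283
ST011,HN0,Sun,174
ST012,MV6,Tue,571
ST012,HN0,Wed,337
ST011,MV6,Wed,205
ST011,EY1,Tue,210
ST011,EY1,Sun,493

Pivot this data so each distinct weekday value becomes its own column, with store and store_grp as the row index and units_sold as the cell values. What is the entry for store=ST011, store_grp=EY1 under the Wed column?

Wide layout: rows indexed by store and store_grp, columns are the 3 distinct weekday values (Sun, Wed, Tue).
Cell (store=ST011, store_grp=EY1, weekday=Wed) draws from the long row where store=ST011, store_grp=EY1 and weekday=Wed, which has units_sold=283.

283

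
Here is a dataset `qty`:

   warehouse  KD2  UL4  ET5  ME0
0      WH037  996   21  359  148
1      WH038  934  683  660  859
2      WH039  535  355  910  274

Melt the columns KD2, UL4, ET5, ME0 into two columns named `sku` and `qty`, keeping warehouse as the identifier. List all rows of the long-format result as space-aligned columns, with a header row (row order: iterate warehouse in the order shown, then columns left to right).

warehouse  sku  qty
WH037      KD2  996
WH037      UL4  21 
WH037      ET5  359
WH037      ME0  148
WH038      KD2  934
WH038      UL4  683
WH038      ET5  660
WH038      ME0  859
WH039      KD2  535
WH039      UL4  355
WH039      ET5  910
WH039      ME0  274

Each (warehouse, column) pair becomes one row: 3 × 4 = 12 rows.
For example, (WH037, KD2) → qty=996.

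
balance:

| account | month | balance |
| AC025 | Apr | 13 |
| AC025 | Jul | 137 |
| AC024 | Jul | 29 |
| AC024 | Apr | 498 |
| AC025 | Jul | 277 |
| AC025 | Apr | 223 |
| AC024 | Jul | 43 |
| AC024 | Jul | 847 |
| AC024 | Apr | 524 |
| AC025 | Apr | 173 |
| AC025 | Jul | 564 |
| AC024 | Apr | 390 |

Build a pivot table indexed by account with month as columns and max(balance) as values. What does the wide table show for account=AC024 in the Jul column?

Rows with account=AC024 and month=Jul: balance values are 29, 43, 847.
max(29, 43, 847) = 847.

847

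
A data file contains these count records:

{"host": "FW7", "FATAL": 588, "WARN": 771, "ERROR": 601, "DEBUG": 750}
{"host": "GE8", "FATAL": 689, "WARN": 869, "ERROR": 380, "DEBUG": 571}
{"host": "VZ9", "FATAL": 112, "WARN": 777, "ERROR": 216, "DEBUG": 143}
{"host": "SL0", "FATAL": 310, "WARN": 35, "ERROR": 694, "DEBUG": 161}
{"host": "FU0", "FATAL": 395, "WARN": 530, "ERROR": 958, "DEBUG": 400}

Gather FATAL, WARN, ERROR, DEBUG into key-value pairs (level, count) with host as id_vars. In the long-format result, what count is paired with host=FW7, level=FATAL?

Unpivoting turns each (host, wide-column) pair into one long row.
The wide cell at row FW7, column FATAL holds 588, so the long row (FW7, FATAL) has count=588.

588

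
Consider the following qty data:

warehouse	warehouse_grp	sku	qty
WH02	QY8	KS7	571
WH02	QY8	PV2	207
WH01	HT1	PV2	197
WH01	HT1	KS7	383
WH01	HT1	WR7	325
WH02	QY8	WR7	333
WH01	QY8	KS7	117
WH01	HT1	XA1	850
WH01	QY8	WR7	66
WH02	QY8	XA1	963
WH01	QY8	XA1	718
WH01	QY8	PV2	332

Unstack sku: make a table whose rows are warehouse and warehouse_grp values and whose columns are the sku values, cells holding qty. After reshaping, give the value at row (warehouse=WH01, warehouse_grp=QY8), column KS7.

Wide layout: rows indexed by warehouse and warehouse_grp, columns are the 4 distinct sku values (KS7, PV2, WR7, XA1).
Cell (warehouse=WH01, warehouse_grp=QY8, sku=KS7) draws from the long row where warehouse=WH01, warehouse_grp=QY8 and sku=KS7, which has qty=117.

117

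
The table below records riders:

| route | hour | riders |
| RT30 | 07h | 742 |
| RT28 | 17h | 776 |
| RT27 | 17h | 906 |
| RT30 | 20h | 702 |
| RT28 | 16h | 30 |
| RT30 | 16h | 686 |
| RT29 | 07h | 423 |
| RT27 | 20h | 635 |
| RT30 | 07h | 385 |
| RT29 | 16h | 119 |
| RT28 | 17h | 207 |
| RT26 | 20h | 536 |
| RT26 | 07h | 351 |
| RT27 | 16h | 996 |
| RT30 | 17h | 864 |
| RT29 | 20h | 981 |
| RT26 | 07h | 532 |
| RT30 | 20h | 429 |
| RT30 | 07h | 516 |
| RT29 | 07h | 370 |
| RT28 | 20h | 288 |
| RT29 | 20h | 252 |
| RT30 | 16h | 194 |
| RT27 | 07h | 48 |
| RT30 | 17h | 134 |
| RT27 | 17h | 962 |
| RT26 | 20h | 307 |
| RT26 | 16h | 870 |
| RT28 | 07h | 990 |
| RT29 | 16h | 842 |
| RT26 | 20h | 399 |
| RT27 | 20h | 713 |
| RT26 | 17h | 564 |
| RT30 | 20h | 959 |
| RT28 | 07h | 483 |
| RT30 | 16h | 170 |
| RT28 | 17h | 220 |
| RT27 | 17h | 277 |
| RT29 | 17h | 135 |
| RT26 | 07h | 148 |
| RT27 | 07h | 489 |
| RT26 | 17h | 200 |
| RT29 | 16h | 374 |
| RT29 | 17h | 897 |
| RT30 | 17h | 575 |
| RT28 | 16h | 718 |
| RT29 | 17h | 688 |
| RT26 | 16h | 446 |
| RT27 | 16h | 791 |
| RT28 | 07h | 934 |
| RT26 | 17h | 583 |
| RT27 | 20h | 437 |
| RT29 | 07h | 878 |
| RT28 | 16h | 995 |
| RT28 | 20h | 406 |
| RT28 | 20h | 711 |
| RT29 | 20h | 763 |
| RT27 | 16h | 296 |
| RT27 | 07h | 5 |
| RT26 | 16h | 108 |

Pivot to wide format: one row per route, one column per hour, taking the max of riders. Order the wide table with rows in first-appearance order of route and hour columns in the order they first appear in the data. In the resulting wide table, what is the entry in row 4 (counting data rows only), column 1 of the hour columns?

With rows in first-appearance order of route, row 4 is route=RT29. hour columns in first-appearance order: 07h, 17h, 20h, 16h; column 1 is 07h.
Long rows with route=RT29, hour=07h: max(423, 370, 878) = 878.

878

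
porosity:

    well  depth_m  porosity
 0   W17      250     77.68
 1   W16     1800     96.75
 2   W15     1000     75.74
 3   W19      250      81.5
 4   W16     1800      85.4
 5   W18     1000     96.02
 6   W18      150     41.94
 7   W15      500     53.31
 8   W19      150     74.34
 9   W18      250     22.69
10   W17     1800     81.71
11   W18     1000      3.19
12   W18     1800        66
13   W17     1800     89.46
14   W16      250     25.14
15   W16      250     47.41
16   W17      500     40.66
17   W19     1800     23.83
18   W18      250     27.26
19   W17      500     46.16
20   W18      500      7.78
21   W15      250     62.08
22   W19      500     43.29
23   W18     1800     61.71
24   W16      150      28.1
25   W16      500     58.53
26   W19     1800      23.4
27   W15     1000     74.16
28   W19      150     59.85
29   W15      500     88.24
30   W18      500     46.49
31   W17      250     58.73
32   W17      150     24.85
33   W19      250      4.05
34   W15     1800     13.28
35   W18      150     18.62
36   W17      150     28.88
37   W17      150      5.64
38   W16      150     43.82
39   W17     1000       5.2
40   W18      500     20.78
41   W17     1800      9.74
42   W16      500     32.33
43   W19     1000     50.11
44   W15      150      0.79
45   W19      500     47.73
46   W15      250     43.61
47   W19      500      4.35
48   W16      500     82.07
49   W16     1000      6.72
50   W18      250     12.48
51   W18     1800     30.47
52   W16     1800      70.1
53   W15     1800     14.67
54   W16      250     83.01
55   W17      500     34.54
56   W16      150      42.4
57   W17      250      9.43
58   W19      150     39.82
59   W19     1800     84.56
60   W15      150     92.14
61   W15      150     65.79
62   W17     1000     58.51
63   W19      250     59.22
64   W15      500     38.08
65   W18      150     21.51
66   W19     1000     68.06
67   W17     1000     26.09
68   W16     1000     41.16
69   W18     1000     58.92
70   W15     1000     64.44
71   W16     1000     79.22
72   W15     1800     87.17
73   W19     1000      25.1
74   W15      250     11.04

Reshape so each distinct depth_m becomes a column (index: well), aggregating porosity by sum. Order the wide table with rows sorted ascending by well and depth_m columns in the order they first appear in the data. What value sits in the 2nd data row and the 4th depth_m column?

With rows sorted ascending by well, row 2 is well=W16. depth_m columns in first-appearance order: 250, 1800, 1000, 150, 500; column 4 is 150.
Long rows with well=W16, depth_m=150: 28.1 + 43.82 + 42.4 = 114.32.

114.32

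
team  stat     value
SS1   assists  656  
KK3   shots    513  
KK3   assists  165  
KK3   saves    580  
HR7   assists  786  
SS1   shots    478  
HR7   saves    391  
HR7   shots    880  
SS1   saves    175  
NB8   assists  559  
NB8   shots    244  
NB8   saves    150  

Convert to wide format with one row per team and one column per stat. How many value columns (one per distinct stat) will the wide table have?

3

3 distinct stat values: assists, shots, saves.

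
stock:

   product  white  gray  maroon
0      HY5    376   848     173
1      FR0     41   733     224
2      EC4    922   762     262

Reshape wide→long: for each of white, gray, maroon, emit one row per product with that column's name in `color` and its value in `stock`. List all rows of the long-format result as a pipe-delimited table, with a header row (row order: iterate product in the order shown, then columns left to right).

Each (product, column) pair becomes one row: 3 × 3 = 9 rows.
For example, (HY5, white) → stock=376.

| product | color | stock |
| HY5 | white | 376 |
| HY5 | gray | 848 |
| HY5 | maroon | 173 |
| FR0 | white | 41 |
| FR0 | gray | 733 |
| FR0 | maroon | 224 |
| EC4 | white | 922 |
| EC4 | gray | 762 |
| EC4 | maroon | 262 |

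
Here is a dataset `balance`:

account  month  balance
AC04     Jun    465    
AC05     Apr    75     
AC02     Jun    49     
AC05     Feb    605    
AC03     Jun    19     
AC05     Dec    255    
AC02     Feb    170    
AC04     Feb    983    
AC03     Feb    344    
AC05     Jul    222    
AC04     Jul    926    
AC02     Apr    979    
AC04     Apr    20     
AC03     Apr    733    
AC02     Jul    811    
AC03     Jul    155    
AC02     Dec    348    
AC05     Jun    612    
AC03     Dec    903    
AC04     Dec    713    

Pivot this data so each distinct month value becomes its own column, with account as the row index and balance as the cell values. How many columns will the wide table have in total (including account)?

6

1 column for account plus 5 distinct month values → 6 columns.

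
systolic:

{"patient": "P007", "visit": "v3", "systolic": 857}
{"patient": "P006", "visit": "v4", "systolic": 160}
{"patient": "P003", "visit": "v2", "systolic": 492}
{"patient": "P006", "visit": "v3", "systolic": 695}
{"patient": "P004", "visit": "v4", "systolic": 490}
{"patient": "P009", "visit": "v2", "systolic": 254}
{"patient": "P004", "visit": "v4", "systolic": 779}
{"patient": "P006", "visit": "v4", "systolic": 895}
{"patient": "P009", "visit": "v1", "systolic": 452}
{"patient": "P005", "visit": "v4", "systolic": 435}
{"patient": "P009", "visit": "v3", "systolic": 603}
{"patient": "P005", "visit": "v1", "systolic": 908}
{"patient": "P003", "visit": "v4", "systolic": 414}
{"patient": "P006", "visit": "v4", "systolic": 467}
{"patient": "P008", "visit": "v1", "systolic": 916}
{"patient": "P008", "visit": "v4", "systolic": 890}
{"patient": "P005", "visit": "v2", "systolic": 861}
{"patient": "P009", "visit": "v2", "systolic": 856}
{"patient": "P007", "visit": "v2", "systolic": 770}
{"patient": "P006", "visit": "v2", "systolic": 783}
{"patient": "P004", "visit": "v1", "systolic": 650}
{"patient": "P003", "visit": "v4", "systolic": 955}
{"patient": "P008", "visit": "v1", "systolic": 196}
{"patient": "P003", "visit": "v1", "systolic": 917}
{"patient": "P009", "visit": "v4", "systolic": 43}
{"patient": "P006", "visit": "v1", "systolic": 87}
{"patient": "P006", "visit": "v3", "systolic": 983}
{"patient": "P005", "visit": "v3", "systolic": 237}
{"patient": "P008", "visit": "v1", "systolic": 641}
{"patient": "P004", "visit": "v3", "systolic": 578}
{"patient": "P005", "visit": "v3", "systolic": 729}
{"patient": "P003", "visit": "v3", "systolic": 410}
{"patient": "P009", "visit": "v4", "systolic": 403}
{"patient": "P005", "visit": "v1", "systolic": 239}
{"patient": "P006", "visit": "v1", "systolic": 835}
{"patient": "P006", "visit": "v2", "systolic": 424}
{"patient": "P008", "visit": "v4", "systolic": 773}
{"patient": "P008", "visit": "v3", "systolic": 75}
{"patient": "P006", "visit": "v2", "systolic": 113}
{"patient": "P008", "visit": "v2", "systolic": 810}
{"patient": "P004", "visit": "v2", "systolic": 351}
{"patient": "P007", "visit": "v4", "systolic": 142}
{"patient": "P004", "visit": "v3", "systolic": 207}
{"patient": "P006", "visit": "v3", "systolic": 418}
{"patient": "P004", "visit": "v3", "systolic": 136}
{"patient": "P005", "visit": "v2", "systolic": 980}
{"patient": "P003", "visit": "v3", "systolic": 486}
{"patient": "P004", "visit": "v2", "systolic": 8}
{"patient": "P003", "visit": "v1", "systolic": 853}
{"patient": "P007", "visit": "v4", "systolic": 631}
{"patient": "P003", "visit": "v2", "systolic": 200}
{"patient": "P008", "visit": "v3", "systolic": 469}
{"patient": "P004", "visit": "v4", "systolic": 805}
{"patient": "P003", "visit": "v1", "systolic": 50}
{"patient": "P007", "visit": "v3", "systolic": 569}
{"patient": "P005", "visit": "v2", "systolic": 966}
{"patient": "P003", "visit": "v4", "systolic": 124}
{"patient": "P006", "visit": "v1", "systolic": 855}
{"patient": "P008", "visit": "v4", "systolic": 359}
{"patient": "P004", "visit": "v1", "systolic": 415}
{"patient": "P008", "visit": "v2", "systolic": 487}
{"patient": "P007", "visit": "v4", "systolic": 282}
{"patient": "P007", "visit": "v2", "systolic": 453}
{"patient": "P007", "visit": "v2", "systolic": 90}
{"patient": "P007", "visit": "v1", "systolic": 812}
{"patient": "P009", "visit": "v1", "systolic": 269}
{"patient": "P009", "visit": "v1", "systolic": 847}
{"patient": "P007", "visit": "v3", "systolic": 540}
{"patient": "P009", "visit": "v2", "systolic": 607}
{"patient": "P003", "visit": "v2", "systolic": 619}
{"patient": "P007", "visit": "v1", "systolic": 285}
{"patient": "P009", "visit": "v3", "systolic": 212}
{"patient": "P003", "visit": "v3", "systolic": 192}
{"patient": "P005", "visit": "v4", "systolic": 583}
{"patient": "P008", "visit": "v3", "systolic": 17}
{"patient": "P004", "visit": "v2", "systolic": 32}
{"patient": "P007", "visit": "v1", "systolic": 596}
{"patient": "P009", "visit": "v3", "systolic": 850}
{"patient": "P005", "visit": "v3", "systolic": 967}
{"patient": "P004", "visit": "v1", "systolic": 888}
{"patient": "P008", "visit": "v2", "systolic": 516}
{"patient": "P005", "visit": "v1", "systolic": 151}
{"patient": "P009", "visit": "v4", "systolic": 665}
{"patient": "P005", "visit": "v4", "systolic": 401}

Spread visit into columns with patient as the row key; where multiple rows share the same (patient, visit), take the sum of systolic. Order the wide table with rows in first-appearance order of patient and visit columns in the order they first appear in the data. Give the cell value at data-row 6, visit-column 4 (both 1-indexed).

1298

With rows in first-appearance order of patient, row 6 is patient=P005. visit columns in first-appearance order: v3, v4, v2, v1; column 4 is v1.
Long rows with patient=P005, visit=v1: 908 + 239 + 151 = 1298.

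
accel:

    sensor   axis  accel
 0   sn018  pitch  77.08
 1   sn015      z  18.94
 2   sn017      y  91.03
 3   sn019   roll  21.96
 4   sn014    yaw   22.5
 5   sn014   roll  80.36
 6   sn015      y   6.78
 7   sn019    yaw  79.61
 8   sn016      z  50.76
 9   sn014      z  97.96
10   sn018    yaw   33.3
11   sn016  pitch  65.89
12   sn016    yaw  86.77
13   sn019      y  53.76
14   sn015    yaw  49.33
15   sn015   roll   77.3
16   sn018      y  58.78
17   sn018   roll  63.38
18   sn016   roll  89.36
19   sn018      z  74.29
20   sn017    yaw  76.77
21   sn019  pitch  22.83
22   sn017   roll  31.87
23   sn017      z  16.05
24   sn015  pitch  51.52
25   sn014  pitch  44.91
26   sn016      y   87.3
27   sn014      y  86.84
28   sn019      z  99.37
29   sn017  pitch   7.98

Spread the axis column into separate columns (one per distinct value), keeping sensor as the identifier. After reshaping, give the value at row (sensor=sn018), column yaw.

Wide layout: rows indexed by sensor, columns are the 5 distinct axis values (pitch, z, y, roll, yaw).
Cell (sensor=sn018, axis=yaw) draws from the long row where sensor=sn018 and axis=yaw, which has accel=33.3.

33.3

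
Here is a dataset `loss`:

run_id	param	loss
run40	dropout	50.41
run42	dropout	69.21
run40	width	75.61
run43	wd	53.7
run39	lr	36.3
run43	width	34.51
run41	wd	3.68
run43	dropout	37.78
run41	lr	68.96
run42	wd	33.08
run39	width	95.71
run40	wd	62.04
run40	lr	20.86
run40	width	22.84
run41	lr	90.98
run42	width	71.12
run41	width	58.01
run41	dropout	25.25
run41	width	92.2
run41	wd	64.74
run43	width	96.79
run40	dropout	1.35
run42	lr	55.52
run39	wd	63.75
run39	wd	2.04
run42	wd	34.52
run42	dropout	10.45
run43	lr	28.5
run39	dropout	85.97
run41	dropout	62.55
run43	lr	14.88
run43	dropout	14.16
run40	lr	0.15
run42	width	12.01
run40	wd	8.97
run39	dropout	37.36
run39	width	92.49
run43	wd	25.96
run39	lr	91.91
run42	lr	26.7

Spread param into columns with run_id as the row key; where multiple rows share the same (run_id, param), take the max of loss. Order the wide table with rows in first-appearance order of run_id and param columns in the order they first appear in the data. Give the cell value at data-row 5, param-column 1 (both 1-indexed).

With rows in first-appearance order of run_id, row 5 is run_id=run41. param columns in first-appearance order: dropout, width, wd, lr; column 1 is dropout.
Long rows with run_id=run41, param=dropout: max(25.25, 62.55) = 62.55.

62.55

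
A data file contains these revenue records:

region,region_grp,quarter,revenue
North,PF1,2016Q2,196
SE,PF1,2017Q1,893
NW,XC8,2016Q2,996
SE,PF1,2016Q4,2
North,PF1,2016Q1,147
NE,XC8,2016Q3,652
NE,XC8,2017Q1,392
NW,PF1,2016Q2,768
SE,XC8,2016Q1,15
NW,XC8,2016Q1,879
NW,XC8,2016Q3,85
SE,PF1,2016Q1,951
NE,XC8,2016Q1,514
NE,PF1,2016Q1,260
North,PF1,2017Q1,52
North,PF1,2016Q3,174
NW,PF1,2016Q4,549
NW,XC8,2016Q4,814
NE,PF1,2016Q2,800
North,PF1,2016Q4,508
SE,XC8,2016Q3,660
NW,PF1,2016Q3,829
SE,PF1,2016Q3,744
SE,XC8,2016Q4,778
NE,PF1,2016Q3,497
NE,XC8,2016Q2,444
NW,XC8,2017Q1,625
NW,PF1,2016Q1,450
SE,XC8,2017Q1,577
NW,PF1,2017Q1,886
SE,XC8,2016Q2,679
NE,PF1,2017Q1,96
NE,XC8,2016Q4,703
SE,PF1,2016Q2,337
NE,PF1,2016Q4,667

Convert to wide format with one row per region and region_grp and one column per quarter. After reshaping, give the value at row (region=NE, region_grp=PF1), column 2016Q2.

Wide layout: rows indexed by region and region_grp, columns are the 5 distinct quarter values (2016Q2, 2017Q1, 2016Q4, 2016Q1, 2016Q3).
Cell (region=NE, region_grp=PF1, quarter=2016Q2) draws from the long row where region=NE, region_grp=PF1 and quarter=2016Q2, which has revenue=800.

800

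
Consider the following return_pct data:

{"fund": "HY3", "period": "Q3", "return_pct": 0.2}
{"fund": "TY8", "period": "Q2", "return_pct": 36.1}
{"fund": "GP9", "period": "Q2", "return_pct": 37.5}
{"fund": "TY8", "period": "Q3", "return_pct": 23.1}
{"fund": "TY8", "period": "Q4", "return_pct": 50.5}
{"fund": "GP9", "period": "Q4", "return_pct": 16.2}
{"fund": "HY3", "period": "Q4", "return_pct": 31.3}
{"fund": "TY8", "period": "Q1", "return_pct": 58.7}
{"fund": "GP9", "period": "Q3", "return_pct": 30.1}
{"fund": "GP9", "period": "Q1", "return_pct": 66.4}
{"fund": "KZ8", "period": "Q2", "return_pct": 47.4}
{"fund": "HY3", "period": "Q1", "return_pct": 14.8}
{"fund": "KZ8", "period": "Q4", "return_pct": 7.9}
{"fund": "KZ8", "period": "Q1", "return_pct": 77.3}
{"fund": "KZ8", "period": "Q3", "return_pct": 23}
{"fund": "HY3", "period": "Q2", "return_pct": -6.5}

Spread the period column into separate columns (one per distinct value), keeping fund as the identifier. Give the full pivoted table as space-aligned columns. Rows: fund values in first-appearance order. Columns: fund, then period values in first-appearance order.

Columns: fund plus the 4 distinct period values (Q3, Q2, Q4, Q1).
For example, row HY3 column Q3 takes return_pct=0.2 from the long row (HY3, Q3).

fund  Q3    Q2    Q4    Q1  
HY3   0.2   -6.5  31.3  14.8
TY8   23.1  36.1  50.5  58.7
GP9   30.1  37.5  16.2  66.4
KZ8   23    47.4  7.9   77.3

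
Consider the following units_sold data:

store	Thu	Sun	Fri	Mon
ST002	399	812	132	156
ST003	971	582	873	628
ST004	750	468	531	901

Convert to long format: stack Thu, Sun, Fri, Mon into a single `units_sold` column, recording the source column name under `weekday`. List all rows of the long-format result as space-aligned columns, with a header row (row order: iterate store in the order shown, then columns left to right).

store  weekday  units_sold
ST002  Thu      399       
ST002  Sun      812       
ST002  Fri      132       
ST002  Mon      156       
ST003  Thu      971       
ST003  Sun      582       
ST003  Fri      873       
ST003  Mon      628       
ST004  Thu      750       
ST004  Sun      468       
ST004  Fri      531       
ST004  Mon      901       

Each (store, column) pair becomes one row: 3 × 4 = 12 rows.
For example, (ST002, Thu) → units_sold=399.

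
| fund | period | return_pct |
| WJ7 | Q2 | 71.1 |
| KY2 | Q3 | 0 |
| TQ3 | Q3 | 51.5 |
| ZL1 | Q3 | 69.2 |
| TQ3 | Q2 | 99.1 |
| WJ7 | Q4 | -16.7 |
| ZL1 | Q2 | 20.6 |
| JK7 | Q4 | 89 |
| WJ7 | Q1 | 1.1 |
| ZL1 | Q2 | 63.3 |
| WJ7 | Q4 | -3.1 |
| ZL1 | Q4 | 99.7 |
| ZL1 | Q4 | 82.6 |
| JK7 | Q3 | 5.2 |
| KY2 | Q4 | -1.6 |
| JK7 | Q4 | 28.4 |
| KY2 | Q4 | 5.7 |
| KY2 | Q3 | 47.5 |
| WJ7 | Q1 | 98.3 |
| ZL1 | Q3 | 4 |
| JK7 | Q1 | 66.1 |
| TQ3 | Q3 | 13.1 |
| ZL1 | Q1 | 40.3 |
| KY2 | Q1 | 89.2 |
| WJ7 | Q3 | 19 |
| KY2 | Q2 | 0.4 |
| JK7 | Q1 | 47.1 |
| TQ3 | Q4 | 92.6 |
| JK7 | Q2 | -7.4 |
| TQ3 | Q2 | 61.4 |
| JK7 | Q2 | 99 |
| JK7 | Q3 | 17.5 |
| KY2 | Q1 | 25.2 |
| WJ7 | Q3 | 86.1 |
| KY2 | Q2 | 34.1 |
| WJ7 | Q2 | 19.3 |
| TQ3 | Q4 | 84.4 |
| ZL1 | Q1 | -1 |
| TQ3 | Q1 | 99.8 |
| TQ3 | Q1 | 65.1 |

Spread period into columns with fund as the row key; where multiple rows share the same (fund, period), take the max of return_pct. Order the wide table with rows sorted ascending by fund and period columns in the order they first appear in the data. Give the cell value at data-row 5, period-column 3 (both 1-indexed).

With rows sorted ascending by fund, row 5 is fund=ZL1. period columns in first-appearance order: Q2, Q3, Q4, Q1; column 3 is Q4.
Long rows with fund=ZL1, period=Q4: max(99.7, 82.6) = 99.7.

99.7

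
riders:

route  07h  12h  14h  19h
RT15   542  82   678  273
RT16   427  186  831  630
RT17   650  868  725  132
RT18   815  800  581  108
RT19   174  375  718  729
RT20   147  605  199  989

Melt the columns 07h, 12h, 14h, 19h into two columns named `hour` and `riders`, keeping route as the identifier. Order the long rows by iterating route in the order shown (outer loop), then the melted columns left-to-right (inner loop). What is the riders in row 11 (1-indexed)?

725

24 rows total (6 × 4). Row 11: index ⌊(11-1)/4⌋ = 2 into route → RT17; (11-1) mod 4 = 2 into the melted columns → 14h.
So row 11 is (RT17, 14h, 725); riders = 725.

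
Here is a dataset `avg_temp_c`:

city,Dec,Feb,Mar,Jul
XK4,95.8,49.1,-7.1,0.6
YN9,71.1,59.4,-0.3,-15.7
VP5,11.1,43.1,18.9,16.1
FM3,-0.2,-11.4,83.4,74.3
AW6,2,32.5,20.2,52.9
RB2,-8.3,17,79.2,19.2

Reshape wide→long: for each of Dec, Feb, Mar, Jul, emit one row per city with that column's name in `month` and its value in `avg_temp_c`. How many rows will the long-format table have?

24

6 city values × 4 melted columns = 24 rows.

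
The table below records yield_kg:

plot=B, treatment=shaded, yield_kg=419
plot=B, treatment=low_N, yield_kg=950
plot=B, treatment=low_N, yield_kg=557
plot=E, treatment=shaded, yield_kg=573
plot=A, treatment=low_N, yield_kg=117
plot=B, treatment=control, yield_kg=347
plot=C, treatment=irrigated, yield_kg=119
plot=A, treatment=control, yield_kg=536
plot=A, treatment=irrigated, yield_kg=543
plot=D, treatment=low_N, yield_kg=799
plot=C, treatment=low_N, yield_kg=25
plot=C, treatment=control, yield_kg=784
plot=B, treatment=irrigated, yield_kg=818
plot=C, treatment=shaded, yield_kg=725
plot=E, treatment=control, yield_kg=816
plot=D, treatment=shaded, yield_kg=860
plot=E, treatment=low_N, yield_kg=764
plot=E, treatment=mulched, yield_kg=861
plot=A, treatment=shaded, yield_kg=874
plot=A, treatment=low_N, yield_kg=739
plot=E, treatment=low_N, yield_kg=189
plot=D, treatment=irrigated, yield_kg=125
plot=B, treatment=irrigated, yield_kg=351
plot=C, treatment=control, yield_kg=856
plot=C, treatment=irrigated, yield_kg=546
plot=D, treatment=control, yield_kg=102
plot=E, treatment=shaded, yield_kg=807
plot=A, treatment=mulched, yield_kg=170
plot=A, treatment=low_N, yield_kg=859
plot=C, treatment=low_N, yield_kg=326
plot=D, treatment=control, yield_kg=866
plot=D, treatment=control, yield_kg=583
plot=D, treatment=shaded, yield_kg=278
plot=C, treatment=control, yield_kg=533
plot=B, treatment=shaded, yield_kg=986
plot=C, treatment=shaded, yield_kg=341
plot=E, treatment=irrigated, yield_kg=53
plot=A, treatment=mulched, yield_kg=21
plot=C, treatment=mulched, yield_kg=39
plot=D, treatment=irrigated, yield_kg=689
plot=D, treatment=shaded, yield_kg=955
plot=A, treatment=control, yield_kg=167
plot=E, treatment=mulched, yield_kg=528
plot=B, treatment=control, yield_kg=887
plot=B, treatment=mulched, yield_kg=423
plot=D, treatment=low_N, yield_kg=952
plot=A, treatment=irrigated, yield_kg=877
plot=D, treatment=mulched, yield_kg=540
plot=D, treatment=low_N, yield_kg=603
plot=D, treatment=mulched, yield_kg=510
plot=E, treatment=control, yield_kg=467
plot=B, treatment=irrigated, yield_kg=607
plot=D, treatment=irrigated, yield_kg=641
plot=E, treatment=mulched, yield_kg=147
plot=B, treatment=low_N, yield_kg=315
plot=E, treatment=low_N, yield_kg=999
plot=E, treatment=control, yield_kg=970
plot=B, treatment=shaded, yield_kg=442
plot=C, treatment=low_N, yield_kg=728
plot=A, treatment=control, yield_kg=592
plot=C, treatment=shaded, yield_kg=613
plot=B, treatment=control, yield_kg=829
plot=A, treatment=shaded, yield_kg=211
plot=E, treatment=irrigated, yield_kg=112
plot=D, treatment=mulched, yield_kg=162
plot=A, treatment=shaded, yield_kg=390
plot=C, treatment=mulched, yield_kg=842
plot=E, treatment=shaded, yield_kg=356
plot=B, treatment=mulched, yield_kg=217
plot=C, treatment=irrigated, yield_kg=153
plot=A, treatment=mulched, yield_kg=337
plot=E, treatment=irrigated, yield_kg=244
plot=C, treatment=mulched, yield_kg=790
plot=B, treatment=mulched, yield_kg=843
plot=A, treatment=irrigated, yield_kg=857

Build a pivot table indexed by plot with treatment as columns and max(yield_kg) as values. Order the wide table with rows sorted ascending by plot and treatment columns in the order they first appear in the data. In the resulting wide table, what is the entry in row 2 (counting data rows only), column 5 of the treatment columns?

With rows sorted ascending by plot, row 2 is plot=B. treatment columns in first-appearance order: shaded, low_N, control, irrigated, mulched; column 5 is mulched.
Long rows with plot=B, treatment=mulched: max(423, 217, 843) = 843.

843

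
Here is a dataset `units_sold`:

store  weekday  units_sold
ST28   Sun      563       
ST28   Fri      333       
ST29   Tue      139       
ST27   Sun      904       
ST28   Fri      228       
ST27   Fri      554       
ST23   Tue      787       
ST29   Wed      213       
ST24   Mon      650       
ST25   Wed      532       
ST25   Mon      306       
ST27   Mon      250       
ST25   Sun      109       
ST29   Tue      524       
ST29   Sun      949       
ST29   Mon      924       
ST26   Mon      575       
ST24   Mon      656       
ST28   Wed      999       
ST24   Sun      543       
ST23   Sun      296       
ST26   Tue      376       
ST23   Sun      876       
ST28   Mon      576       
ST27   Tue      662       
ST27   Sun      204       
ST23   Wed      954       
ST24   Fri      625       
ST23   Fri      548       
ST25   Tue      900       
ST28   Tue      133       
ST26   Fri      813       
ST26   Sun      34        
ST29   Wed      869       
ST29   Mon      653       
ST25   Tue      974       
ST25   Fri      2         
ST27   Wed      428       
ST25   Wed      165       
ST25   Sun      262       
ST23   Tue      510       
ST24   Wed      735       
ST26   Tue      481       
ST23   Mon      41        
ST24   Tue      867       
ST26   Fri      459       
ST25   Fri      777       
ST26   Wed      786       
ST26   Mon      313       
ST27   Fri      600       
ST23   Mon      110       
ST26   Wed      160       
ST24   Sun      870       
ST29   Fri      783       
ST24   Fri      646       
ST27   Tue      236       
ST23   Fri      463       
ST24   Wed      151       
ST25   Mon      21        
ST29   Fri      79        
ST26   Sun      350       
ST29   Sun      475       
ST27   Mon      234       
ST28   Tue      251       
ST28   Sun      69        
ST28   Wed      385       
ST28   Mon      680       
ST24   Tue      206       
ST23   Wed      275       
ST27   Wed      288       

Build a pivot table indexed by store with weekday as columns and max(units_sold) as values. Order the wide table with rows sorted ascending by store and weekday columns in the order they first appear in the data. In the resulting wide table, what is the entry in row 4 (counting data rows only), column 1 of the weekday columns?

With rows sorted ascending by store, row 4 is store=ST26. weekday columns in first-appearance order: Sun, Fri, Tue, Wed, Mon; column 1 is Sun.
Long rows with store=ST26, weekday=Sun: max(34, 350) = 350.

350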